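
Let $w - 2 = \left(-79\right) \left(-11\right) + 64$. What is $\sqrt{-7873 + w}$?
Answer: $i \sqrt{6938} \approx 83.295 i$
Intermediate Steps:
$w = 935$ ($w = 2 + \left(\left(-79\right) \left(-11\right) + 64\right) = 2 + \left(869 + 64\right) = 2 + 933 = 935$)
$\sqrt{-7873 + w} = \sqrt{-7873 + 935} = \sqrt{-6938} = i \sqrt{6938}$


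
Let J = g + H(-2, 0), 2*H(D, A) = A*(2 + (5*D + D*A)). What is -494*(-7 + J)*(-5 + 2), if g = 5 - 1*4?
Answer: -8892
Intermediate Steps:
H(D, A) = A*(2 + 5*D + A*D)/2 (H(D, A) = (A*(2 + (5*D + D*A)))/2 = (A*(2 + (5*D + A*D)))/2 = (A*(2 + 5*D + A*D))/2 = A*(2 + 5*D + A*D)/2)
g = 1 (g = 5 - 4 = 1)
J = 1 (J = 1 + (1/2)*0*(2 + 5*(-2) + 0*(-2)) = 1 + (1/2)*0*(2 - 10 + 0) = 1 + (1/2)*0*(-8) = 1 + 0 = 1)
-494*(-7 + J)*(-5 + 2) = -494*(-7 + 1)*(-5 + 2) = -(-2964)*(-3) = -494*18 = -8892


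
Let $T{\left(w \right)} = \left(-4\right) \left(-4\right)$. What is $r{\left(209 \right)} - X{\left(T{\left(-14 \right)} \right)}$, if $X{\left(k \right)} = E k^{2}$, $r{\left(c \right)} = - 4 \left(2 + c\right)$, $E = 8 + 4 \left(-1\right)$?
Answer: $-1868$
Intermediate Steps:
$E = 4$ ($E = 8 - 4 = 4$)
$r{\left(c \right)} = -8 - 4 c$
$T{\left(w \right)} = 16$
$X{\left(k \right)} = 4 k^{2}$
$r{\left(209 \right)} - X{\left(T{\left(-14 \right)} \right)} = \left(-8 - 836\right) - 4 \cdot 16^{2} = \left(-8 - 836\right) - 4 \cdot 256 = -844 - 1024 = -1868$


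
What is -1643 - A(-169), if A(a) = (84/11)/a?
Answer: -3054253/1859 ≈ -1643.0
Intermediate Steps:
A(a) = 84/(11*a) (A(a) = (84*(1/11))/a = 84/(11*a))
-1643 - A(-169) = -1643 - 84/(11*(-169)) = -1643 - 84*(-1)/(11*169) = -1643 - 1*(-84/1859) = -1643 + 84/1859 = -3054253/1859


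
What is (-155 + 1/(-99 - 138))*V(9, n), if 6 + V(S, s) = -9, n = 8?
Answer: 183680/79 ≈ 2325.1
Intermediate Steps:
V(S, s) = -15 (V(S, s) = -6 - 9 = -15)
(-155 + 1/(-99 - 138))*V(9, n) = (-155 + 1/(-99 - 138))*(-15) = (-155 + 1/(-237))*(-15) = (-155 - 1/237)*(-15) = -36736/237*(-15) = 183680/79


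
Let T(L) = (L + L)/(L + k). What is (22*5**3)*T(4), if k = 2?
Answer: 11000/3 ≈ 3666.7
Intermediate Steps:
T(L) = 2*L/(2 + L) (T(L) = (L + L)/(L + 2) = (2*L)/(2 + L) = 2*L/(2 + L))
(22*5**3)*T(4) = (22*5**3)*(2*4/(2 + 4)) = (22*125)*(2*4/6) = 2750*(2*4*(1/6)) = 2750*(4/3) = 11000/3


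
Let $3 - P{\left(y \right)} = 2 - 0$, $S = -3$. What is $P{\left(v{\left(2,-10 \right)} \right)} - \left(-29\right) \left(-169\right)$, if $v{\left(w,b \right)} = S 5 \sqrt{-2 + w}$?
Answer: $-4900$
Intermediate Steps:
$v{\left(w,b \right)} = - 15 \sqrt{-2 + w}$ ($v{\left(w,b \right)} = \left(-3\right) 5 \sqrt{-2 + w} = - 15 \sqrt{-2 + w}$)
$P{\left(y \right)} = 1$ ($P{\left(y \right)} = 3 - \left(2 - 0\right) = 3 - \left(2 + 0\right) = 3 - 2 = 1$)
$P{\left(v{\left(2,-10 \right)} \right)} - \left(-29\right) \left(-169\right) = 1 - \left(-29\right) \left(-169\right) = 1 - 4901 = -4900$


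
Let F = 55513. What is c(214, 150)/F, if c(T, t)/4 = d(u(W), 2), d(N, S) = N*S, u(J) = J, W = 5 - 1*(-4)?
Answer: 72/55513 ≈ 0.0012970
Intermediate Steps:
W = 9 (W = 5 + 4 = 9)
c(T, t) = 72 (c(T, t) = 4*(9*2) = 4*18 = 72)
c(214, 150)/F = 72/55513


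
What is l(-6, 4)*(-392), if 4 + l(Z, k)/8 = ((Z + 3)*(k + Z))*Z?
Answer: 125440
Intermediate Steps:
l(Z, k) = -32 + 8*Z*(3 + Z)*(Z + k) (l(Z, k) = -32 + 8*(((Z + 3)*(k + Z))*Z) = -32 + 8*(((3 + Z)*(Z + k))*Z) = -32 + 8*(Z*(3 + Z)*(Z + k)) = -32 + 8*Z*(3 + Z)*(Z + k))
l(-6, 4)*(-392) = (-32 + 8*(-6)³ + 24*(-6)² + 8*4*(-6)² + 24*(-6)*4)*(-392) = (-32 + 8*(-216) + 24*36 + 8*4*36 - 576)*(-392) = (-32 - 1728 + 864 + 1152 - 576)*(-392) = -320*(-392) = 125440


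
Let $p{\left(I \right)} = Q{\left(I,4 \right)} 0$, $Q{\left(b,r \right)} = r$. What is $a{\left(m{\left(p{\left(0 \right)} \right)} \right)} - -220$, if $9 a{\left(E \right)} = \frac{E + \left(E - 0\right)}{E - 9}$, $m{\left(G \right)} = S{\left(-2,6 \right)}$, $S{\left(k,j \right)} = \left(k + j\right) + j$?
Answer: $\frac{2000}{9} \approx 222.22$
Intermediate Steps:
$p{\left(I \right)} = 0$ ($p{\left(I \right)} = 4 \cdot 0 = 0$)
$S{\left(k,j \right)} = k + 2 j$ ($S{\left(k,j \right)} = \left(j + k\right) + j = k + 2 j$)
$m{\left(G \right)} = 10$ ($m{\left(G \right)} = -2 + 2 \cdot 6 = -2 + 12 = 10$)
$a{\left(E \right)} = \frac{2 E}{9 \left(-9 + E\right)}$ ($a{\left(E \right)} = \frac{\left(E + \left(E - 0\right)\right) \frac{1}{E - 9}}{9} = \frac{\left(E + \left(E + 0\right)\right) \frac{1}{-9 + E}}{9} = \frac{\left(E + E\right) \frac{1}{-9 + E}}{9} = \frac{2 E \frac{1}{-9 + E}}{9} = \frac{2 E}{9 \left(-9 + E\right)}$)
$a{\left(m{\left(p{\left(0 \right)} \right)} \right)} - -220 = \frac{2}{9} \cdot 10 \frac{1}{-9 + 10} - -220 = \frac{2}{9} \cdot 10 \cdot 1^{-1} + 220 = \frac{2}{9} \cdot 10 \cdot 1 + 220 = \frac{20}{9} + 220 = \frac{2000}{9}$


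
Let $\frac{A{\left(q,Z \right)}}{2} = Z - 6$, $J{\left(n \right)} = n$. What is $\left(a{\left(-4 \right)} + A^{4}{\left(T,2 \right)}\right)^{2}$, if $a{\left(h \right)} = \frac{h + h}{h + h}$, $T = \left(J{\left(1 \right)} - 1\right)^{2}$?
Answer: $16785409$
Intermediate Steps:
$T = 0$ ($T = \left(1 - 1\right)^{2} = 0^{2} = 0$)
$A{\left(q,Z \right)} = -12 + 2 Z$ ($A{\left(q,Z \right)} = 2 \left(Z - 6\right) = 2 \left(-6 + Z\right) = -12 + 2 Z$)
$a{\left(h \right)} = 1$ ($a{\left(h \right)} = \frac{2 h}{2 h} = 2 h \frac{1}{2 h} = 1$)
$\left(a{\left(-4 \right)} + A^{4}{\left(T,2 \right)}\right)^{2} = \left(1 + \left(-12 + 2 \cdot 2\right)^{4}\right)^{2} = \left(1 + \left(-12 + 4\right)^{4}\right)^{2} = \left(1 + \left(-8\right)^{4}\right)^{2} = \left(1 + 4096\right)^{2} = 4097^{2} = 16785409$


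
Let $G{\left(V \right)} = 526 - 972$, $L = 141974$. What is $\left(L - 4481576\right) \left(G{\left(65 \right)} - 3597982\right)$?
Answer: $15615745345656$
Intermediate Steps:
$G{\left(V \right)} = -446$ ($G{\left(V \right)} = 526 - 972 = -446$)
$\left(L - 4481576\right) \left(G{\left(65 \right)} - 3597982\right) = \left(141974 - 4481576\right) \left(-446 - 3597982\right) = \left(-4339602\right) \left(-3598428\right) = 15615745345656$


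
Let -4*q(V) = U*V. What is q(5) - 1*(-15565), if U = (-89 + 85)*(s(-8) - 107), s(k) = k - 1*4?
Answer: 14970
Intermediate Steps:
s(k) = -4 + k (s(k) = k - 4 = -4 + k)
U = 476 (U = (-89 + 85)*((-4 - 8) - 107) = -4*(-12 - 107) = -4*(-119) = 476)
q(V) = -119*V
q(5) - 1*(-15565) = -119*5 - 1*(-15565) = -595 + 15565 = 14970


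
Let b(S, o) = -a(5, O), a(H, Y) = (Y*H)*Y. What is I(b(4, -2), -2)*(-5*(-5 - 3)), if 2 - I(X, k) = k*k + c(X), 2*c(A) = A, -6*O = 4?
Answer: -320/9 ≈ -35.556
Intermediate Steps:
O = -2/3 (O = -1/6*4 = -2/3 ≈ -0.66667)
c(A) = A/2
a(H, Y) = H*Y**2 (a(H, Y) = (H*Y)*Y = H*Y**2)
b(S, o) = -20/9 (b(S, o) = -5*(-2/3)**2 = -5*4/9 = -1*20/9 = -20/9)
I(X, k) = 2 - k**2 - X/2 (I(X, k) = 2 - (k*k + X/2) = 2 - (k**2 + X/2) = 2 + (-k**2 - X/2) = 2 - k**2 - X/2)
I(b(4, -2), -2)*(-5*(-5 - 3)) = (2 - 1*(-2)**2 - 1/2*(-20/9))*(-5*(-5 - 3)) = (2 - 1*4 + 10/9)*(-5*(-8)) = (2 - 4 + 10/9)*40 = -8/9*40 = -320/9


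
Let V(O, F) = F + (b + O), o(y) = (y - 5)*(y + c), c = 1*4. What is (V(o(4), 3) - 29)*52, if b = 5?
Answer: -1508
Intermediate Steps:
c = 4
o(y) = (-5 + y)*(4 + y) (o(y) = (y - 5)*(y + 4) = (-5 + y)*(4 + y))
V(O, F) = 5 + F + O (V(O, F) = F + (5 + O) = 5 + F + O)
(V(o(4), 3) - 29)*52 = ((5 + 3 + (-20 + 4² - 1*4)) - 29)*52 = ((5 + 3 + (-20 + 16 - 4)) - 29)*52 = ((5 + 3 - 8) - 29)*52 = (0 - 29)*52 = -29*52 = -1508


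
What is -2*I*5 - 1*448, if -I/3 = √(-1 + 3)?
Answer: -448 + 30*√2 ≈ -405.57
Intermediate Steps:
I = -3*√2 (I = -3*√(-1 + 3) = -3*√2 ≈ -4.2426)
-2*I*5 - 1*448 = -(-6)*√2*5 - 1*448 = (6*√2)*5 - 448 = 30*√2 - 448 = -448 + 30*√2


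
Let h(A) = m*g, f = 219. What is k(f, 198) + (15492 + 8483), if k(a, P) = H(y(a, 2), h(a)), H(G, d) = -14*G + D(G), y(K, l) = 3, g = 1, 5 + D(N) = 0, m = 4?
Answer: 23928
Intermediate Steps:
D(N) = -5 (D(N) = -5 + 0 = -5)
h(A) = 4 (h(A) = 4*1 = 4)
H(G, d) = -5 - 14*G (H(G, d) = -14*G - 5 = -5 - 14*G)
k(a, P) = -47 (k(a, P) = -5 - 14*3 = -5 - 42 = -47)
k(f, 198) + (15492 + 8483) = -47 + (15492 + 8483) = -47 + 23975 = 23928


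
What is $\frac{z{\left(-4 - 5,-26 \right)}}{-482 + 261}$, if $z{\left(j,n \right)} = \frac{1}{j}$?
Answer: $\frac{1}{1989} \approx 0.00050277$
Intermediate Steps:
$\frac{z{\left(-4 - 5,-26 \right)}}{-482 + 261} = \frac{1}{\left(-4 - 5\right) \left(-482 + 261\right)} = \frac{1}{\left(-4 - 5\right) \left(-221\right)} = \frac{1}{-9} \left(- \frac{1}{221}\right) = \left(- \frac{1}{9}\right) \left(- \frac{1}{221}\right) = \frac{1}{1989}$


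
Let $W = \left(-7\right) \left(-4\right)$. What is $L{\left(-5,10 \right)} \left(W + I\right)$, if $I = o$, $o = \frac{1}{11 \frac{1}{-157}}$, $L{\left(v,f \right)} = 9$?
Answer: $\frac{1359}{11} \approx 123.55$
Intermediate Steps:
$o = - \frac{157}{11}$ ($o = \frac{1}{11 \left(- \frac{1}{157}\right)} = \frac{1}{- \frac{11}{157}} = - \frac{157}{11} \approx -14.273$)
$W = 28$
$I = - \frac{157}{11} \approx -14.273$
$L{\left(-5,10 \right)} \left(W + I\right) = 9 \left(28 - \frac{157}{11}\right) = 9 \cdot \frac{151}{11} = \frac{1359}{11}$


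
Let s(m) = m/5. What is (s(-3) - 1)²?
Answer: 64/25 ≈ 2.5600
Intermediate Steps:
s(m) = m/5 (s(m) = m*(⅕) = m/5)
(s(-3) - 1)² = ((⅕)*(-3) - 1)² = (-⅗ - 1)² = (-8/5)² = 64/25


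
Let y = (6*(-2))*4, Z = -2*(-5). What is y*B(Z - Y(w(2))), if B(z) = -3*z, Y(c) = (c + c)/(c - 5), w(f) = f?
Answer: 1632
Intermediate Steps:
Y(c) = 2*c/(-5 + c) (Y(c) = (2*c)/(-5 + c) = 2*c/(-5 + c))
Z = 10
y = -48 (y = -12*4 = -48)
y*B(Z - Y(w(2))) = -(-144)*(10 - 2*2/(-5 + 2)) = -(-144)*(10 - 2*2/(-3)) = -(-144)*(10 - 2*2*(-1)/3) = -(-144)*(10 - 1*(-4/3)) = -(-144)*(10 + 4/3) = -(-144)*34/3 = -48*(-34) = 1632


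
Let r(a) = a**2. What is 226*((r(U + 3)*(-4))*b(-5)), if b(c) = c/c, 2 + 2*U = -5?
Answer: -226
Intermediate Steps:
U = -7/2 (U = -1 + (1/2)*(-5) = -1 - 5/2 = -7/2 ≈ -3.5000)
b(c) = 1
226*((r(U + 3)*(-4))*b(-5)) = 226*(((-7/2 + 3)**2*(-4))*1) = 226*(((-1/2)**2*(-4))*1) = 226*(((1/4)*(-4))*1) = 226*(-1*1) = 226*(-1) = -226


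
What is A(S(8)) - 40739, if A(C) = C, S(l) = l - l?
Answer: -40739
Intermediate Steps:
S(l) = 0
A(S(8)) - 40739 = 0 - 40739 = -40739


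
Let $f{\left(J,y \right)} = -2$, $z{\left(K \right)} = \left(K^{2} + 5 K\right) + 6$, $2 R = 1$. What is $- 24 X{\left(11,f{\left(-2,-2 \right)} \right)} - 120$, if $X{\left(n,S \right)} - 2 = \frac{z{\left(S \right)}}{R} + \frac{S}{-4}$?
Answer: $-180$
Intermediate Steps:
$R = \frac{1}{2}$ ($R = \frac{1}{2} \cdot 1 = \frac{1}{2} \approx 0.5$)
$z{\left(K \right)} = 6 + K^{2} + 5 K$
$X{\left(n,S \right)} = 14 + 2 S^{2} + \frac{39 S}{4}$ ($X{\left(n,S \right)} = 2 + \left(\left(6 + S^{2} + 5 S\right) \frac{1}{\frac{1}{2}} + \frac{S}{-4}\right) = 2 + \left(\left(6 + S^{2} + 5 S\right) 2 + S \left(- \frac{1}{4}\right)\right) = 2 - \left(-12 - 2 S^{2} - \frac{39 S}{4}\right) = 2 + \left(12 + 2 S^{2} + \frac{39 S}{4}\right) = 14 + 2 S^{2} + \frac{39 S}{4}$)
$- 24 X{\left(11,f{\left(-2,-2 \right)} \right)} - 120 = - 24 \left(14 + 2 \left(-2\right)^{2} + \frac{39}{4} \left(-2\right)\right) - 120 = - 24 \left(14 + 2 \cdot 4 - \frac{39}{2}\right) - 120 = - 24 \left(14 + 8 - \frac{39}{2}\right) - 120 = \left(-24\right) \frac{5}{2} - 120 = -60 - 120 = -180$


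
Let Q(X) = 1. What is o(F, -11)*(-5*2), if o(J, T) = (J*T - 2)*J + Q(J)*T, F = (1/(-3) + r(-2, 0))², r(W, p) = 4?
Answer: 1641200/81 ≈ 20262.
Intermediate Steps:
F = 121/9 (F = (1/(-3) + 4)² = (-⅓ + 4)² = (11/3)² = 121/9 ≈ 13.444)
o(J, T) = T + J*(-2 + J*T) (o(J, T) = (J*T - 2)*J + 1*T = (-2 + J*T)*J + T = J*(-2 + J*T) + T = T + J*(-2 + J*T))
o(F, -11)*(-5*2) = (-11 - 2*121/9 - 11*(121/9)²)*(-5*2) = (-11 - 242/9 - 11*14641/81)*(-10) = (-11 - 242/9 - 161051/81)*(-10) = -164120/81*(-10) = 1641200/81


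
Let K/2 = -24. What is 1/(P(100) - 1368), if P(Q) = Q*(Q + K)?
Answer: 1/3832 ≈ 0.00026096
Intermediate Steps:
K = -48 (K = 2*(-24) = -48)
P(Q) = Q*(-48 + Q) (P(Q) = Q*(Q - 48) = Q*(-48 + Q))
1/(P(100) - 1368) = 1/(100*(-48 + 100) - 1368) = 1/(100*52 - 1368) = 1/(5200 - 1368) = 1/3832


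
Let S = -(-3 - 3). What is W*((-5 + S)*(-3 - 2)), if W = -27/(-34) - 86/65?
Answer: 1169/442 ≈ 2.6448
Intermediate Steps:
S = 6 (S = -1*(-6) = 6)
W = -1169/2210 (W = -27*(-1/34) - 86*1/65 = 27/34 - 86/65 = -1169/2210 ≈ -0.52896)
W*((-5 + S)*(-3 - 2)) = -1169*(-5 + 6)*(-3 - 2)/2210 = -1169*(-5)/2210 = -1169/2210*(-5) = 1169/442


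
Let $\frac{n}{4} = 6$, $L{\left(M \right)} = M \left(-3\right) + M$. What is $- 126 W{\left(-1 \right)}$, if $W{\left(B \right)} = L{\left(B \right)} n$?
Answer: $-6048$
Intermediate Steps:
$L{\left(M \right)} = - 2 M$ ($L{\left(M \right)} = - 3 M + M = - 2 M$)
$n = 24$ ($n = 4 \cdot 6 = 24$)
$W{\left(B \right)} = - 48 B$ ($W{\left(B \right)} = - 2 B 24 = - 48 B$)
$- 126 W{\left(-1 \right)} = - 126 \left(\left(-48\right) \left(-1\right)\right) = \left(-126\right) 48 = -6048$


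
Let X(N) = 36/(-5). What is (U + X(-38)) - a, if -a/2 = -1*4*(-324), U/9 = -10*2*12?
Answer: 2124/5 ≈ 424.80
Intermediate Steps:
U = -2160 (U = 9*(-10*2*12) = 9*(-20*12) = 9*(-240) = -2160)
a = -2592 (a = -2*(-1*4)*(-324) = -(-8)*(-324) = -2*1296 = -2592)
X(N) = -36/5 (X(N) = 36*(-⅕) = -36/5)
(U + X(-38)) - a = (-2160 - 36/5) - 1*(-2592) = -10836/5 + 2592 = 2124/5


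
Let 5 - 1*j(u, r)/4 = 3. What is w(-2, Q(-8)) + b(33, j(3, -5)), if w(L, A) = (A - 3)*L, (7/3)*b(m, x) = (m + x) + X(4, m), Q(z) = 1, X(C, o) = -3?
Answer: 142/7 ≈ 20.286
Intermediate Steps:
j(u, r) = 8 (j(u, r) = 20 - 4*3 = 20 - 12 = 8)
b(m, x) = -9/7 + 3*m/7 + 3*x/7 (b(m, x) = 3*((m + x) - 3)/7 = 3*(-3 + m + x)/7 = -9/7 + 3*m/7 + 3*x/7)
w(L, A) = L*(-3 + A) (w(L, A) = (-3 + A)*L = L*(-3 + A))
w(-2, Q(-8)) + b(33, j(3, -5)) = -2*(-3 + 1) + (-9/7 + (3/7)*33 + (3/7)*8) = -2*(-2) + (-9/7 + 99/7 + 24/7) = 4 + 114/7 = 142/7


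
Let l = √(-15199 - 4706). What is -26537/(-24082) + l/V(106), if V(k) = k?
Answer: 26537/24082 + I*√19905/106 ≈ 1.1019 + 1.331*I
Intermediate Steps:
l = I*√19905 (l = √(-19905) = I*√19905 ≈ 141.08*I)
-26537/(-24082) + l/V(106) = -26537/(-24082) + (I*√19905)/106 = -26537*(-1/24082) + (I*√19905)*(1/106) = 26537/24082 + I*√19905/106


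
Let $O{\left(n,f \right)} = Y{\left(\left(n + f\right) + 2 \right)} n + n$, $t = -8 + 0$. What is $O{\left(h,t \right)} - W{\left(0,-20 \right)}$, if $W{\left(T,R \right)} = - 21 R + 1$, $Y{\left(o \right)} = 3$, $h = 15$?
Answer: $-361$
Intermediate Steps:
$t = -8$
$W{\left(T,R \right)} = 1 - 21 R$
$O{\left(n,f \right)} = 4 n$ ($O{\left(n,f \right)} = 3 n + n = 4 n$)
$O{\left(h,t \right)} - W{\left(0,-20 \right)} = 4 \cdot 15 - \left(1 - -420\right) = 60 - \left(1 + 420\right) = 60 - 421 = -361$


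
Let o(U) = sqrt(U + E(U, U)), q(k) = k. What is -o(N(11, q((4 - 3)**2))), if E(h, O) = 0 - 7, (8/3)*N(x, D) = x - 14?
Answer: -I*sqrt(130)/4 ≈ -2.8504*I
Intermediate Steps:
N(x, D) = -21/4 + 3*x/8 (N(x, D) = 3*(x - 14)/8 = 3*(-14 + x)/8 = -21/4 + 3*x/8)
E(h, O) = -7
o(U) = sqrt(-7 + U) (o(U) = sqrt(U - 7) = sqrt(-7 + U))
-o(N(11, q((4 - 3)**2))) = -sqrt(-7 + (-21/4 + (3/8)*11)) = -sqrt(-7 + (-21/4 + 33/8)) = -sqrt(-7 - 9/8) = -sqrt(-65/8) = -I*sqrt(130)/4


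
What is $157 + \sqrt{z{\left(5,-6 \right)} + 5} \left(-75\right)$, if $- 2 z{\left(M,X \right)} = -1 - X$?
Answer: $157 - \frac{75 \sqrt{10}}{2} \approx 38.415$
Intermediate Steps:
$z{\left(M,X \right)} = \frac{1}{2} + \frac{X}{2}$ ($z{\left(M,X \right)} = - \frac{-1 - X}{2} = \frac{1}{2} + \frac{X}{2}$)
$157 + \sqrt{z{\left(5,-6 \right)} + 5} \left(-75\right) = 157 + \sqrt{\left(\frac{1}{2} + \frac{1}{2} \left(-6\right)\right) + 5} \left(-75\right) = 157 + \sqrt{\left(\frac{1}{2} - 3\right) + 5} \left(-75\right) = 157 + \sqrt{- \frac{5}{2} + 5} \left(-75\right) = 157 + \sqrt{\frac{5}{2}} \left(-75\right) = 157 + \frac{\sqrt{10}}{2} \left(-75\right) = 157 - \frac{75 \sqrt{10}}{2}$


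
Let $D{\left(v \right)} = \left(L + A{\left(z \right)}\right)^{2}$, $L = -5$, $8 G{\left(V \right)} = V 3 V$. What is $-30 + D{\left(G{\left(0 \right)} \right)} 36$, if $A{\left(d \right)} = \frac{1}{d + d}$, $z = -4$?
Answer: $\frac{14649}{16} \approx 915.56$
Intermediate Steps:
$G{\left(V \right)} = \frac{3 V^{2}}{8}$ ($G{\left(V \right)} = \frac{V 3 V}{8} = \frac{3 V V}{8} = \frac{3 V^{2}}{8}$)
$A{\left(d \right)} = \frac{1}{2 d}$
$D{\left(v \right)} = \frac{1681}{64}$ ($D{\left(v \right)} = \left(-5 + \frac{1}{2 \left(-4\right)}\right)^{2} = \left(-5 + \frac{1}{2} \left(- \frac{1}{4}\right)\right)^{2} = \left(-5 - \frac{1}{8}\right)^{2} = \left(- \frac{41}{8}\right)^{2} = \frac{1681}{64}$)
$-30 + D{\left(G{\left(0 \right)} \right)} 36 = -30 + \frac{1681}{64} \cdot 36 = -30 + \frac{15129}{16} = \frac{14649}{16}$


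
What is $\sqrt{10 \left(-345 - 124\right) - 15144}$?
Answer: $i \sqrt{19834} \approx 140.83 i$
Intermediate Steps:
$\sqrt{10 \left(-345 - 124\right) - 15144} = \sqrt{10 \left(-469\right) - 15144} = \sqrt{-4690 - 15144} = \sqrt{-19834} = i \sqrt{19834}$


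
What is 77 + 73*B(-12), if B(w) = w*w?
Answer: 10589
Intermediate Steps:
B(w) = w²
77 + 73*B(-12) = 77 + 73*(-12)² = 77 + 73*144 = 77 + 10512 = 10589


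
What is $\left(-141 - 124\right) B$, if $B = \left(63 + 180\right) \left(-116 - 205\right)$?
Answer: $20670795$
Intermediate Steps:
$B = -78003$ ($B = 243 \left(-321\right) = -78003$)
$\left(-141 - 124\right) B = \left(-141 - 124\right) \left(-78003\right) = \left(-265\right) \left(-78003\right) = 20670795$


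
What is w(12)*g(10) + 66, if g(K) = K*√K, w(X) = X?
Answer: 66 + 120*√10 ≈ 445.47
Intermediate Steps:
g(K) = K^(3/2)
w(12)*g(10) + 66 = 12*10^(3/2) + 66 = 12*(10*√10) + 66 = 120*√10 + 66 = 66 + 120*√10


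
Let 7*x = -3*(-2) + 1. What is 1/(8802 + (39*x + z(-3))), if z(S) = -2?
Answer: 1/8839 ≈ 0.00011313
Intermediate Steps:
x = 1 (x = (-3*(-2) + 1)/7 = (6 + 1)/7 = (⅐)*7 = 1)
1/(8802 + (39*x + z(-3))) = 1/(8802 + (39*1 - 2)) = 1/(8802 + (39 - 2)) = 1/(8802 + 37) = 1/8839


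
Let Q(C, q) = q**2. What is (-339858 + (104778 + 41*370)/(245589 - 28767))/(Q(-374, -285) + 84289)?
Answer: -18422142832/8971769127 ≈ -2.0533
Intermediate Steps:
(-339858 + (104778 + 41*370)/(245589 - 28767))/(Q(-374, -285) + 84289) = (-339858 + (104778 + 41*370)/(245589 - 28767))/((-285)**2 + 84289) = (-339858 + (104778 + 15170)/216822)/(81225 + 84289) = (-339858 + 119948*(1/216822))/165514 = (-339858 + 59974/108411)*(1/165514) = -36844285664/108411*1/165514 = -18422142832/8971769127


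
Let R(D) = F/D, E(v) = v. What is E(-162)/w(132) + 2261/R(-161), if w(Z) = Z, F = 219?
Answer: -8014375/4818 ≈ -1663.4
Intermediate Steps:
R(D) = 219/D
E(-162)/w(132) + 2261/R(-161) = -162/132 + 2261/((219/(-161))) = -162*1/132 + 2261/((219*(-1/161))) = -27/22 + 2261/(-219/161) = -27/22 + 2261*(-161/219) = -27/22 - 364021/219 = -8014375/4818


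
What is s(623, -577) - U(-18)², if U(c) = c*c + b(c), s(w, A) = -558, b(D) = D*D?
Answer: -420462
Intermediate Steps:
b(D) = D²
U(c) = 2*c² (U(c) = c*c + c² = c² + c² = 2*c²)
s(623, -577) - U(-18)² = -558 - (2*(-18)²)² = -558 - (2*324)² = -558 - 1*648² = -558 - 1*419904 = -558 - 419904 = -420462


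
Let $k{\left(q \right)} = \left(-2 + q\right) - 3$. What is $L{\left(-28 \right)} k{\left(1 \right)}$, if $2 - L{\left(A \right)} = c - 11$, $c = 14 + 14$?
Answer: $60$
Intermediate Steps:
$c = 28$
$k{\left(q \right)} = -5 + q$
$L{\left(A \right)} = -15$ ($L{\left(A \right)} = 2 - \left(28 - 11\right) = 2 - 17 = -15$)
$L{\left(-28 \right)} k{\left(1 \right)} = - 15 \left(-5 + 1\right) = \left(-15\right) \left(-4\right) = 60$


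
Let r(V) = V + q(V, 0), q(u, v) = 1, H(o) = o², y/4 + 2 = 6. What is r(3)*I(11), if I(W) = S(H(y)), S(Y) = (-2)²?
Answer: 16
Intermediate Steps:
y = 16 (y = -8 + 4*6 = -8 + 24 = 16)
S(Y) = 4
I(W) = 4
r(V) = 1 + V (r(V) = V + 1 = 1 + V)
r(3)*I(11) = (1 + 3)*4 = 4*4 = 16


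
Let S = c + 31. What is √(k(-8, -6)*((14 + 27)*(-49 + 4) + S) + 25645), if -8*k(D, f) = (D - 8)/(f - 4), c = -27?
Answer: √650330/5 ≈ 161.29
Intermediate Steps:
k(D, f) = -(-8 + D)/(8*(-4 + f)) (k(D, f) = -(D - 8)/(8*(f - 4)) = -(-8 + D)/(8*(-4 + f)))
S = 4 (S = -27 + 31 = 4)
√(k(-8, -6)*((14 + 27)*(-49 + 4) + S) + 25645) = √(((8 - 1*(-8))/(8*(-4 - 6)))*((14 + 27)*(-49 + 4) + 4) + 25645) = √(((⅛)*(8 + 8)/(-10))*(41*(-45) + 4) + 25645) = √(((⅛)*(-⅒)*16)*(-1845 + 4) + 25645) = √(-⅕*(-1841) + 25645) = √(1841/5 + 25645) = √(130066/5) = √650330/5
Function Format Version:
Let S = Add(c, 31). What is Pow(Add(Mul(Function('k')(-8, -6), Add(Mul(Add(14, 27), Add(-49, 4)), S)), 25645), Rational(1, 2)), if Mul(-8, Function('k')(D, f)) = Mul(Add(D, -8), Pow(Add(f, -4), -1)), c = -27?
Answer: Mul(Rational(1, 5), Pow(650330, Rational(1, 2))) ≈ 161.29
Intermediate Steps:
Function('k')(D, f) = Mul(Rational(-1, 8), Pow(Add(-4, f), -1), Add(-8, D)) (Function('k')(D, f) = Mul(Rational(-1, 8), Mul(Add(D, -8), Pow(Add(f, -4), -1))) = Mul(Rational(-1, 8), Mul(Add(-8, D), Pow(Add(-4, f), -1))) = Mul(Rational(-1, 8), Mul(Pow(Add(-4, f), -1), Add(-8, D))) = Mul(Rational(-1, 8), Pow(Add(-4, f), -1), Add(-8, D)))
S = 4 (S = Add(-27, 31) = 4)
Pow(Add(Mul(Function('k')(-8, -6), Add(Mul(Add(14, 27), Add(-49, 4)), S)), 25645), Rational(1, 2)) = Pow(Add(Mul(Mul(Rational(1, 8), Pow(Add(-4, -6), -1), Add(8, Mul(-1, -8))), Add(Mul(Add(14, 27), Add(-49, 4)), 4)), 25645), Rational(1, 2)) = Pow(Add(Mul(Mul(Rational(1, 8), Pow(-10, -1), Add(8, 8)), Add(Mul(41, -45), 4)), 25645), Rational(1, 2)) = Pow(Add(Mul(Mul(Rational(1, 8), Rational(-1, 10), 16), Add(-1845, 4)), 25645), Rational(1, 2)) = Pow(Add(Mul(Rational(-1, 5), -1841), 25645), Rational(1, 2)) = Pow(Add(Rational(1841, 5), 25645), Rational(1, 2)) = Pow(Rational(130066, 5), Rational(1, 2)) = Mul(Rational(1, 5), Pow(650330, Rational(1, 2)))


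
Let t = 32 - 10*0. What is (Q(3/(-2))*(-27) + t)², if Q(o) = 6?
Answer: 16900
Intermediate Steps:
t = 32 (t = 32 + 0 = 32)
(Q(3/(-2))*(-27) + t)² = (6*(-27) + 32)² = (-162 + 32)² = (-130)² = 16900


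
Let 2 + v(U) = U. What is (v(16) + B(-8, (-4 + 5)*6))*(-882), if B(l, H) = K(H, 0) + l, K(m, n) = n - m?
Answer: 0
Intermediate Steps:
v(U) = -2 + U
B(l, H) = l - H (B(l, H) = (0 - H) + l = -H + l = l - H)
(v(16) + B(-8, (-4 + 5)*6))*(-882) = ((-2 + 16) + (-8 - (-4 + 5)*6))*(-882) = (14 + (-8 - 6))*(-882) = (14 - 14)*(-882) = 0*(-882) = 0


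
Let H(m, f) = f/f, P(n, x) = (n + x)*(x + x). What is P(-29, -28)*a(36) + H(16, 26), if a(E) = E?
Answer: 114913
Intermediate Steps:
P(n, x) = 2*x*(n + x) (P(n, x) = (n + x)*(2*x) = 2*x*(n + x))
H(m, f) = 1
P(-29, -28)*a(36) + H(16, 26) = (2*(-28)*(-29 - 28))*36 + 1 = (2*(-28)*(-57))*36 + 1 = 3192*36 + 1 = 114912 + 1 = 114913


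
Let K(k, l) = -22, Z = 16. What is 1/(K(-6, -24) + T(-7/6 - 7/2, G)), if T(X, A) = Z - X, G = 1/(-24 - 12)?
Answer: -3/4 ≈ -0.75000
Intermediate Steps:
G = -1/36 (G = 1/(-36) = -1/36 ≈ -0.027778)
T(X, A) = 16 - X
1/(K(-6, -24) + T(-7/6 - 7/2, G)) = 1/(-22 + (16 - (-7/6 - 7/2))) = 1/(-22 + (16 - 1*(-14/3))) = 1/(-22 + (16 + 14/3)) = 1/(-22 + 62/3) = 1/(-4/3) = -3/4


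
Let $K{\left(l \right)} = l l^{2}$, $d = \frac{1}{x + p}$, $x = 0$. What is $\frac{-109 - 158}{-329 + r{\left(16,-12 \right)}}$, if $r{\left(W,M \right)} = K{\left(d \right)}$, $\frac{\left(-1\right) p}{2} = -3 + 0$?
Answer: $\frac{57672}{71063} \approx 0.81156$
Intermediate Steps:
$p = 6$ ($p = - 2 \left(-3 + 0\right) = \left(-2\right) \left(-3\right) = 6$)
$d = \frac{1}{6}$ ($d = \frac{1}{0 + 6} = \frac{1}{6} \approx 0.16667$)
$K{\left(l \right)} = l^{3}$
$r{\left(W,M \right)} = \frac{1}{216}$ ($r{\left(W,M \right)} = \left(\frac{1}{6}\right)^{3} = \frac{1}{216}$)
$\frac{-109 - 158}{-329 + r{\left(16,-12 \right)}} = \frac{-109 - 158}{-329 + \frac{1}{216}} = - \frac{267}{- \frac{71063}{216}} = \left(-267\right) \left(- \frac{216}{71063}\right) = \frac{57672}{71063}$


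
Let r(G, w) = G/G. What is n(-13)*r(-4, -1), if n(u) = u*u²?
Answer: -2197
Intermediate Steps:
r(G, w) = 1
n(u) = u³
n(-13)*r(-4, -1) = (-13)³*1 = -2197*1 = -2197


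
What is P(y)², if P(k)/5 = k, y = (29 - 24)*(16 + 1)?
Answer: 180625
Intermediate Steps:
y = 85 (y = 5*17 = 85)
P(k) = 5*k
P(y)² = (5*85)² = 425² = 180625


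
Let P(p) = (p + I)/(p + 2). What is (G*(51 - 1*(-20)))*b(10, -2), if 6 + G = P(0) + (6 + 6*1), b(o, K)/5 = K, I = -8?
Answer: -1420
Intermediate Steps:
b(o, K) = 5*K
P(p) = (-8 + p)/(2 + p) (P(p) = (p - 8)/(p + 2) = (-8 + p)/(2 + p))
G = 2 (G = -6 + ((-8 + 0)/(2 + 0) + (6 + 6*1)) = -6 + (-8/2 + (6 + 6)) = -6 + ((1/2)*(-8) + 12) = -6 + (-4 + 12) = -6 + 8 = 2)
(G*(51 - 1*(-20)))*b(10, -2) = (2*(51 - 1*(-20)))*(5*(-2)) = (2*(51 + 20))*(-10) = (2*71)*(-10) = 142*(-10) = -1420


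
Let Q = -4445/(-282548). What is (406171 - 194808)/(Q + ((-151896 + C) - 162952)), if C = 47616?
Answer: -8531456132/10786551813 ≈ -0.79093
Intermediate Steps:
Q = 635/40364 (Q = -4445*(-1/282548) = 635/40364 ≈ 0.015732)
(406171 - 194808)/(Q + ((-151896 + C) - 162952)) = (406171 - 194808)/(635/40364 + ((-151896 + 47616) - 162952)) = 211363/(635/40364 + (-104280 - 162952)) = 211363/(635/40364 - 267232) = 211363/(-10786551813/40364) = 211363*(-40364/10786551813) = -8531456132/10786551813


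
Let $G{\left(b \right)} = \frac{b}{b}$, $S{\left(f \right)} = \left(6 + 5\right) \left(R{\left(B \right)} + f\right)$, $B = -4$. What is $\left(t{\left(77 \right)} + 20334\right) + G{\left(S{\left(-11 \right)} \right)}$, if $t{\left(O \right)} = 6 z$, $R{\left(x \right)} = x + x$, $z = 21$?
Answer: $20461$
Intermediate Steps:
$R{\left(x \right)} = 2 x$
$t{\left(O \right)} = 126$ ($t{\left(O \right)} = 6 \cdot 21 = 126$)
$S{\left(f \right)} = -88 + 11 f$ ($S{\left(f \right)} = \left(6 + 5\right) \left(2 \left(-4\right) + f\right) = 11 \left(-8 + f\right) = -88 + 11 f$)
$G{\left(b \right)} = 1$
$\left(t{\left(77 \right)} + 20334\right) + G{\left(S{\left(-11 \right)} \right)} = \left(126 + 20334\right) + 1 = 20460 + 1 = 20461$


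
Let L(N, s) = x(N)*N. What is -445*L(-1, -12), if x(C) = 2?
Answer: 890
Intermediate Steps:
L(N, s) = 2*N
-445*L(-1, -12) = -890*(-1) = -445*(-2) = 890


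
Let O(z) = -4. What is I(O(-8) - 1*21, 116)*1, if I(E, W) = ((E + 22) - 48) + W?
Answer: 65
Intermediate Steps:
I(E, W) = -26 + E + W (I(E, W) = ((22 + E) - 48) + W = (-26 + E) + W = -26 + E + W)
I(O(-8) - 1*21, 116)*1 = (-26 + (-4 - 1*21) + 116)*1 = (-26 + (-4 - 21) + 116)*1 = (-26 - 25 + 116)*1 = 65*1 = 65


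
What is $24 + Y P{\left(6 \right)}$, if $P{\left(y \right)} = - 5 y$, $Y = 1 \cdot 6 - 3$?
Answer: $-66$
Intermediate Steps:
$Y = 3$ ($Y = 6 - 3 = 3$)
$24 + Y P{\left(6 \right)} = 24 + 3 \left(\left(-5\right) 6\right) = 24 + 3 \left(-30\right) = 24 - 90 = -66$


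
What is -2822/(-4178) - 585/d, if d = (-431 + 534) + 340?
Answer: -596992/925427 ≈ -0.64510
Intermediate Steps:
d = 443 (d = 103 + 340 = 443)
-2822/(-4178) - 585/d = -2822/(-4178) - 585/443 = -2822*(-1/4178) - 585*1/443 = 1411/2089 - 585/443 = -596992/925427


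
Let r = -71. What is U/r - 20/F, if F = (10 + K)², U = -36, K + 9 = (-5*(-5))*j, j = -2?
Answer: 85016/170471 ≈ 0.49871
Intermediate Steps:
K = -59 (K = -9 - 5*(-5)*(-2) = -9 + 25*(-2) = -9 - 50 = -59)
F = 2401 (F = (10 - 59)² = (-49)² = 2401)
U/r - 20/F = -36/(-71) - 20/2401 = -36*(-1/71) - 20*1/2401 = 36/71 - 20/2401 = 85016/170471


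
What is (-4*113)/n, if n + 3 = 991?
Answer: -113/247 ≈ -0.45749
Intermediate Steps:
n = 988 (n = -3 + 991 = 988)
(-4*113)/n = -4*113/988 = -1*452*(1/988) = -452*1/988 = -113/247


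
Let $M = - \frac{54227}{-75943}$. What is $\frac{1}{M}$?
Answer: $\frac{75943}{54227} \approx 1.4005$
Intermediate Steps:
$M = \frac{54227}{75943}$ ($M = \left(-54227\right) \left(- \frac{1}{75943}\right) = \frac{54227}{75943} \approx 0.71405$)
$\frac{1}{M} = \frac{1}{\frac{54227}{75943}} = \frac{75943}{54227}$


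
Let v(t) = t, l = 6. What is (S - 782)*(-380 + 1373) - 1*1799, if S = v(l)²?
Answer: -742577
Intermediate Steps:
S = 36 (S = 6² = 36)
(S - 782)*(-380 + 1373) - 1*1799 = (36 - 782)*(-380 + 1373) - 1*1799 = -746*993 - 1799 = -740778 - 1799 = -742577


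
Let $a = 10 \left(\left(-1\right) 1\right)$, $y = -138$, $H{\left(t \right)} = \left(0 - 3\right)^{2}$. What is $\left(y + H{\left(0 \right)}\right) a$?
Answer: $1290$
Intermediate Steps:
$H{\left(t \right)} = 9$ ($H{\left(t \right)} = \left(-3\right)^{2} = 9$)
$a = -10$ ($a = 10 \left(-1\right) = -10$)
$\left(y + H{\left(0 \right)}\right) a = \left(-138 + 9\right) \left(-10\right) = \left(-129\right) \left(-10\right) = 1290$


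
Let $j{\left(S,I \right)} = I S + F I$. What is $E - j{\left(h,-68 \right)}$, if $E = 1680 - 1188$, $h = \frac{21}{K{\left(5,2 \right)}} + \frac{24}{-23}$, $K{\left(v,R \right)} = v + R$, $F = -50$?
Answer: $- \frac{63824}{23} \approx -2775.0$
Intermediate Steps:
$K{\left(v,R \right)} = R + v$
$h = \frac{45}{23}$ ($h = \frac{21}{2 + 5} + \frac{24}{-23} = \frac{21}{7} + 24 \left(- \frac{1}{23}\right) = 21 \cdot \frac{1}{7} - \frac{24}{23} = 3 - \frac{24}{23} = \frac{45}{23} \approx 1.9565$)
$j{\left(S,I \right)} = - 50 I + I S$ ($j{\left(S,I \right)} = I S - 50 I = - 50 I + I S$)
$E = 492$
$E - j{\left(h,-68 \right)} = 492 - - 68 \left(-50 + \frac{45}{23}\right) = 492 - \left(-68\right) \left(- \frac{1105}{23}\right) = 492 - \frac{75140}{23} = - \frac{63824}{23}$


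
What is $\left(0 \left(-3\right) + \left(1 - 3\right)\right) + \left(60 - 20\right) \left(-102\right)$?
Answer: $-4082$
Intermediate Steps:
$\left(0 \left(-3\right) + \left(1 - 3\right)\right) + \left(60 - 20\right) \left(-102\right) = \left(0 - 2\right) + \left(60 - 20\right) \left(-102\right) = -2 + 40 \left(-102\right) = -2 - 4080 = -4082$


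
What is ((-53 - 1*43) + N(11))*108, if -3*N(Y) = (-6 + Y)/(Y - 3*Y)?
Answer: -113958/11 ≈ -10360.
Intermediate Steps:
N(Y) = (-6 + Y)/(6*Y) (N(Y) = -(-6 + Y)/(3*(Y - 3*Y)) = -(-6 + Y)/(3*((-2*Y))) = -(-6 + Y)*(-1/(2*Y))/3 = -(-1)*(-6 + Y)/(6*Y) = (-6 + Y)/(6*Y))
((-53 - 1*43) + N(11))*108 = ((-53 - 1*43) + (1/6)*(-6 + 11)/11)*108 = ((-53 - 43) + (1/6)*(1/11)*5)*108 = (-96 + 5/66)*108 = -6331/66*108 = -113958/11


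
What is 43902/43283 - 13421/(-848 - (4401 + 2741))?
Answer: 931678123/345831170 ≈ 2.6940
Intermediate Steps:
43902/43283 - 13421/(-848 - (4401 + 2741)) = 43902*(1/43283) - 13421/(-848 - 1*7142) = 43902/43283 - 13421/(-848 - 7142) = 43902/43283 - 13421/(-7990) = 43902/43283 - 13421*(-1/7990) = 43902/43283 + 13421/7990 = 931678123/345831170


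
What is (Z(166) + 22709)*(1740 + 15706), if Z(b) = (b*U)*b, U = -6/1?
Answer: -2488270642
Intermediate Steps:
U = -6 (U = -6*1 = -6)
Z(b) = -6*b² (Z(b) = (b*(-6))*b = (-6*b)*b = -6*b²)
(Z(166) + 22709)*(1740 + 15706) = (-6*166² + 22709)*(1740 + 15706) = (-6*27556 + 22709)*17446 = (-165336 + 22709)*17446 = -142627*17446 = -2488270642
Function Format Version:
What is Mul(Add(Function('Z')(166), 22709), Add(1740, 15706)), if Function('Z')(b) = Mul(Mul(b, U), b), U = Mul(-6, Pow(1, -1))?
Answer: -2488270642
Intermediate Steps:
U = -6 (U = Mul(-6, 1) = -6)
Function('Z')(b) = Mul(-6, Pow(b, 2)) (Function('Z')(b) = Mul(Mul(b, -6), b) = Mul(Mul(-6, b), b) = Mul(-6, Pow(b, 2)))
Mul(Add(Function('Z')(166), 22709), Add(1740, 15706)) = Mul(Add(Mul(-6, Pow(166, 2)), 22709), Add(1740, 15706)) = Mul(Add(Mul(-6, 27556), 22709), 17446) = Mul(Add(-165336, 22709), 17446) = Mul(-142627, 17446) = -2488270642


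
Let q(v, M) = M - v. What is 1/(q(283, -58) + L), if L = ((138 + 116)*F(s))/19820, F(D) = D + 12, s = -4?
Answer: -4955/1689147 ≈ -0.0029334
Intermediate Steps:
F(D) = 12 + D
L = 508/4955 (L = ((138 + 116)*(12 - 4))/19820 = (254*8)*(1/19820) = 2032*(1/19820) = 508/4955 ≈ 0.10252)
1/(q(283, -58) + L) = 1/((-58 - 1*283) + 508/4955) = 1/((-58 - 283) + 508/4955) = 1/(-341 + 508/4955) = 1/(-1689147/4955) = -4955/1689147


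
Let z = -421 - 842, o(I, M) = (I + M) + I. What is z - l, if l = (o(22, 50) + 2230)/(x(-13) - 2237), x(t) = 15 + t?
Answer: -2820481/2235 ≈ -1262.0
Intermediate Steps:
o(I, M) = M + 2*I
z = -1263
l = -2324/2235 (l = ((50 + 2*22) + 2230)/((15 - 13) - 2237) = ((50 + 44) + 2230)/(2 - 2237) = (94 + 2230)/(-2235) = 2324*(-1/2235) = -2324/2235 ≈ -1.0398)
z - l = -1263 - 1*(-2324/2235) = -1263 + 2324/2235 = -2820481/2235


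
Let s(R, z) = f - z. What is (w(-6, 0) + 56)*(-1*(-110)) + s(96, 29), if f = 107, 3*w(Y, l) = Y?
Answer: 6018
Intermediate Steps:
w(Y, l) = Y/3
s(R, z) = 107 - z
(w(-6, 0) + 56)*(-1*(-110)) + s(96, 29) = ((⅓)*(-6) + 56)*(-1*(-110)) + (107 - 1*29) = (-2 + 56)*110 + (107 - 29) = 54*110 + 78 = 5940 + 78 = 6018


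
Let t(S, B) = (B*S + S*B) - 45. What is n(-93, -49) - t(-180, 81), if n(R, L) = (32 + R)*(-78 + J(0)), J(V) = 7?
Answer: 33536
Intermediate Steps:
t(S, B) = -45 + 2*B*S (t(S, B) = (B*S + B*S) - 45 = 2*B*S - 45 = -45 + 2*B*S)
n(R, L) = -2272 - 71*R (n(R, L) = (32 + R)*(-78 + 7) = (32 + R)*(-71) = -2272 - 71*R)
n(-93, -49) - t(-180, 81) = (-2272 - 71*(-93)) - (-45 + 2*81*(-180)) = (-2272 + 6603) - (-45 - 29160) = 4331 - 1*(-29205) = 4331 + 29205 = 33536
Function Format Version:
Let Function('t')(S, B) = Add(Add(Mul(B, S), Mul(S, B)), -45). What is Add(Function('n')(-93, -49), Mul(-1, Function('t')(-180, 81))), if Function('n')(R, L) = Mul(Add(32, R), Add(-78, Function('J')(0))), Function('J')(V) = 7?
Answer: 33536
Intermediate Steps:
Function('t')(S, B) = Add(-45, Mul(2, B, S)) (Function('t')(S, B) = Add(Add(Mul(B, S), Mul(B, S)), -45) = Add(Mul(2, B, S), -45) = Add(-45, Mul(2, B, S)))
Function('n')(R, L) = Add(-2272, Mul(-71, R)) (Function('n')(R, L) = Mul(Add(32, R), Add(-78, 7)) = Mul(Add(32, R), -71) = Add(-2272, Mul(-71, R)))
Add(Function('n')(-93, -49), Mul(-1, Function('t')(-180, 81))) = Add(Add(-2272, Mul(-71, -93)), Mul(-1, Add(-45, Mul(2, 81, -180)))) = Add(Add(-2272, 6603), Mul(-1, Add(-45, -29160))) = Add(4331, Mul(-1, -29205)) = Add(4331, 29205) = 33536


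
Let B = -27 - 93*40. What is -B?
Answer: 3747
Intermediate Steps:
B = -3747 (B = -27 - 3720 = -3747)
-B = -1*(-3747) = 3747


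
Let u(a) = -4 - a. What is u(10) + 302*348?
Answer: 105082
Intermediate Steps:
u(10) + 302*348 = (-4 - 1*10) + 302*348 = (-4 - 10) + 105096 = -14 + 105096 = 105082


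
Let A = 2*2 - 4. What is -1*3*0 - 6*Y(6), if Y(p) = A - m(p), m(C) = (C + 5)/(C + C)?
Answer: 11/2 ≈ 5.5000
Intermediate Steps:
m(C) = (5 + C)/(2*C) (m(C) = (5 + C)/((2*C)) = (5 + C)*(1/(2*C)) = (5 + C)/(2*C))
A = 0 (A = 4 - 4 = 0)
Y(p) = -(5 + p)/(2*p) (Y(p) = 0 - (5 + p)/(2*p) = -(5 + p)/(2*p))
-1*3*0 - 6*Y(6) = -1*3*0 - 3*(-5 - 1*6)/6 = -3*0 - 3*(-5 - 6)/6 = 0 - 3*(-11)/6 = 0 - 6*(-11/12) = 0 + 11/2 = 11/2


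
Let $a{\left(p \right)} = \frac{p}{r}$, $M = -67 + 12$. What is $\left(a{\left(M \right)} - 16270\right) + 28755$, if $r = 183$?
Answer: $\frac{2284700}{183} \approx 12485.0$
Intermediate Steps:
$M = -55$
$a{\left(p \right)} = \frac{p}{183}$
$\left(a{\left(M \right)} - 16270\right) + 28755 = \left(\frac{1}{183} \left(-55\right) - 16270\right) + 28755 = \left(- \frac{55}{183} - 16270\right) + 28755 = - \frac{2977465}{183} + 28755 = \frac{2284700}{183}$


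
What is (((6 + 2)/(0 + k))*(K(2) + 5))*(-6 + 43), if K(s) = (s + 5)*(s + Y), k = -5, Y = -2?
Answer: -296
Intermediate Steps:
K(s) = (-2 + s)*(5 + s) (K(s) = (s + 5)*(s - 2) = (5 + s)*(-2 + s) = (-2 + s)*(5 + s))
(((6 + 2)/(0 + k))*(K(2) + 5))*(-6 + 43) = (((6 + 2)/(0 - 5))*((-10 + 2**2 + 3*2) + 5))*(-6 + 43) = ((8/(-5))*((-10 + 4 + 6) + 5))*37 = ((8*(-1/5))*(0 + 5))*37 = -8/5*5*37 = -8*37 = -296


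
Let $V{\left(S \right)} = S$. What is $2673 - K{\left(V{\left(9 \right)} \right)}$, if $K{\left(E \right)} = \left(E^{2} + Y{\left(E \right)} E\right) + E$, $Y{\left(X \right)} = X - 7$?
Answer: $2565$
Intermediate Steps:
$Y{\left(X \right)} = -7 + X$
$K{\left(E \right)} = E + E^{2} + E \left(-7 + E\right)$ ($K{\left(E \right)} = \left(E^{2} + \left(-7 + E\right) E\right) + E = \left(E^{2} + E \left(-7 + E\right)\right) + E = E + E^{2} + E \left(-7 + E\right)$)
$2673 - K{\left(V{\left(9 \right)} \right)} = 2673 - 2 \cdot 9 \left(-3 + 9\right) = 2673 - 2 \cdot 9 \cdot 6 = 2673 - 108 = 2565$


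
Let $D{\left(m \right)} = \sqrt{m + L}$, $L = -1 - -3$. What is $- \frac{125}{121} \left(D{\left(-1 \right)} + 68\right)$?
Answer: $- \frac{8625}{121} \approx -71.281$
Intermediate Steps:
$L = 2$ ($L = -1 + 3 = 2$)
$D{\left(m \right)} = \sqrt{2 + m}$ ($D{\left(m \right)} = \sqrt{m + 2} = \sqrt{2 + m}$)
$- \frac{125}{121} \left(D{\left(-1 \right)} + 68\right) = - \frac{125}{121} \left(\sqrt{2 - 1} + 68\right) = \left(-125\right) \frac{1}{121} \left(\sqrt{1} + 68\right) = - \frac{125 \left(1 + 68\right)}{121} = \left(- \frac{125}{121}\right) 69 = - \frac{8625}{121}$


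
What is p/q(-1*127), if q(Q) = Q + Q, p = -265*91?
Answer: 24115/254 ≈ 94.941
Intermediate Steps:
p = -24115
q(Q) = 2*Q
p/q(-1*127) = -24115/(2*(-1*127)) = -24115/(2*(-127)) = -24115/(-254) = -24115*(-1/254) = 24115/254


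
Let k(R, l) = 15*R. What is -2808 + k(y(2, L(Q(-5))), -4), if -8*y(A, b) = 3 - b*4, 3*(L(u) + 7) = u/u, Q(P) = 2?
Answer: -22909/8 ≈ -2863.6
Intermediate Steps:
L(u) = -20/3 (L(u) = -7 + (u/u)/3 = -7 + (1/3)*1 = -7 + 1/3 = -20/3)
y(A, b) = -3/8 + b/2 (y(A, b) = -(3 - b*4)/8 = -(3 - 4*b)/8 = -3/8 + b/2)
-2808 + k(y(2, L(Q(-5))), -4) = -2808 + 15*(-3/8 + (1/2)*(-20/3)) = -2808 + 15*(-3/8 - 10/3) = -2808 + 15*(-89/24) = -2808 - 445/8 = -22909/8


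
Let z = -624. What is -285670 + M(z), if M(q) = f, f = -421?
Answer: -286091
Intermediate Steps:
M(q) = -421
-285670 + M(z) = -285670 - 421 = -286091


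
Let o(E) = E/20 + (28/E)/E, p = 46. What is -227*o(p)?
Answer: -2777799/5290 ≈ -525.10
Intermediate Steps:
o(E) = 28/E² + E/20 (o(E) = E*(1/20) + 28/E² = E/20 + 28/E² = 28/E² + E/20)
-227*o(p) = -227*(28/46² + (1/20)*46) = -227*(28*(1/2116) + 23/10) = -227*(7/529 + 23/10) = -227*12237/5290 = -2777799/5290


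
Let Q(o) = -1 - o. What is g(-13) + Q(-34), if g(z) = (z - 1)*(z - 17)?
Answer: 453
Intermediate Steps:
g(z) = (-1 + z)*(-17 + z)
g(-13) + Q(-34) = (17 + (-13)² - 18*(-13)) + (-1 - 1*(-34)) = (17 + 169 + 234) + (-1 + 34) = 420 + 33 = 453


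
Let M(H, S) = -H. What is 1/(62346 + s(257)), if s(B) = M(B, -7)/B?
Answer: 1/62345 ≈ 1.6040e-5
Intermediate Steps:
s(B) = -1 (s(B) = (-B)/B = -1)
1/(62346 + s(257)) = 1/(62346 - 1) = 1/62345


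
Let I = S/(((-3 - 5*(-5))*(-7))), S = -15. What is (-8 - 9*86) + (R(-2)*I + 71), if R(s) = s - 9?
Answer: -9969/14 ≈ -712.07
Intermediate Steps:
I = 15/154 (I = -15*(-1/(7*(-3 - 5*(-5)))) = -15*(-1/(7*(-3 + 25))) = -15/(22*(-7)) = -15/(-154) = -15*(-1/154) = 15/154 ≈ 0.097403)
R(s) = -9 + s
(-8 - 9*86) + (R(-2)*I + 71) = (-8 - 9*86) + ((-9 - 2)*(15/154) + 71) = (-8 - 774) + (-11*15/154 + 71) = -782 + (-15/14 + 71) = -782 + 979/14 = -9969/14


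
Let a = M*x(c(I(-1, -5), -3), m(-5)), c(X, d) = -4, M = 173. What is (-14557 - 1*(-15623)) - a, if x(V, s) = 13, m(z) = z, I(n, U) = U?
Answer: -1183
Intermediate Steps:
a = 2249 (a = 173*13 = 2249)
(-14557 - 1*(-15623)) - a = (-14557 - 1*(-15623)) - 1*2249 = (-14557 + 15623) - 2249 = 1066 - 2249 = -1183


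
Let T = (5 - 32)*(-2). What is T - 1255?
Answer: -1201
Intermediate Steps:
T = 54 (T = -27*(-2) = 54)
T - 1255 = 54 - 1255 = -1201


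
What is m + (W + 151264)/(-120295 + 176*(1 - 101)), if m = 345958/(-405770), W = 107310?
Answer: -15262745039/5595365415 ≈ -2.7277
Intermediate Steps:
m = -172979/202885 (m = 345958*(-1/405770) = -172979/202885 ≈ -0.85260)
m + (W + 151264)/(-120295 + 176*(1 - 101)) = -172979/202885 + (107310 + 151264)/(-120295 + 176*(1 - 101)) = -172979/202885 + 258574/(-120295 + 176*(-100)) = -172979/202885 + 258574/(-120295 - 17600) = -172979/202885 + 258574/(-137895) = -172979/202885 + 258574*(-1/137895) = -172979/202885 - 258574/137895 = -15262745039/5595365415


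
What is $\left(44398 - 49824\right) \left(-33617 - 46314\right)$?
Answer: $433705606$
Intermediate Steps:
$\left(44398 - 49824\right) \left(-33617 - 46314\right) = \left(-5426\right) \left(-79931\right) = 433705606$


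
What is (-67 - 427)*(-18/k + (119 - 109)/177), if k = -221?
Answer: -205048/3009 ≈ -68.145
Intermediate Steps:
(-67 - 427)*(-18/k + (119 - 109)/177) = (-67 - 427)*(-18/(-221) + (119 - 109)/177) = -494*(-18*(-1/221) + 10*(1/177)) = -494*(18/221 + 10/177) = -494*5396/39117 = -205048/3009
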